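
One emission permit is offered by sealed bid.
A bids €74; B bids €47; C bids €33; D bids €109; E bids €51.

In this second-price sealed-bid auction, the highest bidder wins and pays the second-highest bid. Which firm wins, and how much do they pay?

D pays €74

Sorting bids: 109 (D) > 74 (A) > 51 (E) > 47 (B) > 33 (C)
D is highest; pays the second-highest bid, €74.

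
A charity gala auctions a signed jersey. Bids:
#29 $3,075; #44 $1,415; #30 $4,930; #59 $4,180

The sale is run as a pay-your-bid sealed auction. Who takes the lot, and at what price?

#30 pays $4,930

Bids in order: 4,930 (#30) > 4,180 (#59) > 3,075 (#29) > 1,415 (#44)
First-price: #30 pays what they bid, $4,930.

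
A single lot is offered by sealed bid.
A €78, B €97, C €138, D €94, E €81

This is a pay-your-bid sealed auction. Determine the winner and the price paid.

Sorting bids: 138 (C) > 97 (B) > 94 (D) > 81 (E) > 78 (A)
C has the highest bid and pays exactly that: €138.

C pays €138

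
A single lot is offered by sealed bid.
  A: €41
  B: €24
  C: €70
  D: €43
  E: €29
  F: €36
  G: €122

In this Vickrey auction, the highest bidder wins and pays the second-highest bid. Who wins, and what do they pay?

G pays €70

Sorting bids: 122 (G) > 70 (C) > 43 (D) > 41 (A) > 36 (F) > 29 (E) > …
Second-price: G pays C's bid of €70.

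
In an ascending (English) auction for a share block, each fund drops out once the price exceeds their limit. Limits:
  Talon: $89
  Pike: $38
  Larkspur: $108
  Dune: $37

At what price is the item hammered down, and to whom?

Ascending (English) auction: the price rises until one bidder remains; the winner pays the price at which the last rival dropped out.
Limits in order: 108 (Larkspur) > 89 (Talon) > 38 (Pike) > 37 (Dune)
Talon is the last rival to drop out, at $89; Larkspur remains and wins at that price.

Larkspur wins at $89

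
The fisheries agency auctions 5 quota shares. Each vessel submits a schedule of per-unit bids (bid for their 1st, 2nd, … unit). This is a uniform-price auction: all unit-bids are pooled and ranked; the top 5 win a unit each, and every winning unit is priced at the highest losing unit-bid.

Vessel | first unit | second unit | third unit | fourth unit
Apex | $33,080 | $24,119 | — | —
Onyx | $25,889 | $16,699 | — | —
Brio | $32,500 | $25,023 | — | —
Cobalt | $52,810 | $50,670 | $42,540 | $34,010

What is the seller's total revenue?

Total revenue: $162,500

All unit-bids, highest first — top 5: 52,810 (Cobalt-1), 50,670 (Cobalt-2), 42,540 (Cobalt-3), 34,010 (Cobalt-4), 33,080 (Apex-1)
Highest rejected unit-bid = $32,500.
Allocation: Apex 1, Cobalt 4. Every unit priced at $32,500.
Revenue = 5 × 32,500 = $162,500.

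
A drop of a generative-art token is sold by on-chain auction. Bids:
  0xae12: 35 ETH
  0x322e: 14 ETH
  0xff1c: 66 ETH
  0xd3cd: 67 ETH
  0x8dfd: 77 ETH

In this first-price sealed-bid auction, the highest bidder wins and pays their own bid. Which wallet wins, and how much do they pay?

0x8dfd pays 77 ETH

Sorting bids: 77 (0x8dfd) > 67 (0xd3cd) > 66 (0xff1c) > 35 (0xae12) > 14 (0x322e)
0x8dfd has the highest bid and pays exactly that: 77 ETH.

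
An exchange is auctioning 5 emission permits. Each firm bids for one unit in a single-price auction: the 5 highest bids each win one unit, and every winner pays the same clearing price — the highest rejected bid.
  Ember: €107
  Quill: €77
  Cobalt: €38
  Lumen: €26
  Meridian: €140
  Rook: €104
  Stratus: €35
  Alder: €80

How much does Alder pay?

Alder pays €38

Ordering the bids: 140 (Meridian), 107 (Ember), 104 (Rook), 80 (Alder), 77 (Quill), 38 (Cobalt), 35 (Stratus), …
The 5 highest are Meridian, Ember, Rook, Alder, Quill.
First losing bid is Cobalt's €38, which sets the uniform price.
Alder wins → pays €38.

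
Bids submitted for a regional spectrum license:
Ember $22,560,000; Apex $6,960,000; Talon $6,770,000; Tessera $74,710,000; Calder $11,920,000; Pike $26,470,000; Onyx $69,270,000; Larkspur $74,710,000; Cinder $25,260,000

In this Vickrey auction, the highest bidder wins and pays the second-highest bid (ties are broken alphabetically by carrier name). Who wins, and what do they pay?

Larkspur pays $74,710,000

Bids ranked: 74,710,000 (Larkspur) > 74,710,000 (Tessera) > 69,270,000 (Onyx) > 26,470,000 (Pike) > 25,260,000 (Cinder) > 22,560,000 (Ember) > …
Tie at $74,710,000 → Larkspur wins by tie-break.
Larkspur is highest; pays the second-highest bid, $74,710,000.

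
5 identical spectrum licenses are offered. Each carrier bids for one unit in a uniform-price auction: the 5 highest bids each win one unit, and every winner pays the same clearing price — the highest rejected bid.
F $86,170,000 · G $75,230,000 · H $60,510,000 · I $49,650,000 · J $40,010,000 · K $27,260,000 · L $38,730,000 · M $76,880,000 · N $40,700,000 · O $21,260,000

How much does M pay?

M pays $40,700,000

Bids ranked high→low: 86,170,000 (F), 76,880,000 (M), 75,230,000 (G), 60,510,000 (H), 49,650,000 (I), 40,700,000 (N), 40,010,000 (J), …
Top 5: F, M, G, H, I.
First losing bid is N's $40,700,000, which sets the uniform price.
M wins → pays $40,700,000.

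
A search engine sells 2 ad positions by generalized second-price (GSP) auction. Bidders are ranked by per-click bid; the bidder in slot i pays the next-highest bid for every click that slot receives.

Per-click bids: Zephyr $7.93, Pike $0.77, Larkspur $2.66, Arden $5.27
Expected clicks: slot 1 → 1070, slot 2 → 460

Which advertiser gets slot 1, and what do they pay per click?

Zephyr; $5.27 per click

Sorting advertisers: $7.93 (Zephyr) > $5.27 (Arden) > $2.66 (Larkspur) > …
Slot 1 goes to the first-ranked bidder, Zephyr, who pays the next bid down: $5.27/click.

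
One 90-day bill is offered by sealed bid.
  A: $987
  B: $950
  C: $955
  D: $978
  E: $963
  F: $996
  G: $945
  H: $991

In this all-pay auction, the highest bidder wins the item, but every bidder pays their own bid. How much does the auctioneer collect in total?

Total revenue: $7,765

All-pay auction: the highest bidder wins the item, but every bidder pays their own bid.
Bids in order: 996 (F) > 991 (H) > 987 (A) > 978 (D) > 963 (E) > 955 (C) > …
Every bidder forfeits their bid regardless of winning.
Revenue = 987 + 950 + 955 + 978 + 963 + 996 + 945 + 991 = $7,765.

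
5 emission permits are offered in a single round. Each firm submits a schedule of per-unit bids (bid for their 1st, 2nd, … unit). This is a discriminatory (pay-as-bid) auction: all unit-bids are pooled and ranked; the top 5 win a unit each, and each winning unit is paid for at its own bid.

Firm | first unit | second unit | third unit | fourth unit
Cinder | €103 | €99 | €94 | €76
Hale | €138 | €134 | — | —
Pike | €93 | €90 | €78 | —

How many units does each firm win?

Cinder 3, Hale 2

All unit-bids, highest first — top 5: 138 (Hale-1), 134 (Hale-2), 103 (Cinder-1), 99 (Cinder-2), 94 (Cinder-3)
Next rejected bid: €93 (not a price — pay-as-bid).
Allocation: Cinder 3, Hale 2.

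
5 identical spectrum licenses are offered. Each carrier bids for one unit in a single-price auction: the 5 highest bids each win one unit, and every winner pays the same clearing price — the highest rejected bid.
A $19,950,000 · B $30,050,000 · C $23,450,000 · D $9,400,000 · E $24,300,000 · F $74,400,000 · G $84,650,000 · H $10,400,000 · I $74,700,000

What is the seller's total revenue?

Ordering the bids: 84,650,000 (G), 74,700,000 (I), 74,400,000 (F), 30,050,000 (B), 24,300,000 (E), 23,450,000 (C), 19,950,000 (A), …
The 5 highest are G, I, F, B, E.
Highest unsuccessful bid: $23,450,000 → clearing price.
Total revenue = 5 × $23,450,000 = $117,250,000.

Total revenue: $117,250,000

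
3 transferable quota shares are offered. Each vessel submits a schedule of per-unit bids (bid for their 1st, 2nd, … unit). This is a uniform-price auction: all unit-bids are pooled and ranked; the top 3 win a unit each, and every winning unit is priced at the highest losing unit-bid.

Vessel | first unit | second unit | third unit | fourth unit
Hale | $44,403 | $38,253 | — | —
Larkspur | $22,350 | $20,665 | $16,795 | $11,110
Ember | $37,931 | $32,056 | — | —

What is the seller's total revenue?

Total revenue: $96,168

Pooled unit-bids ranked (top 3): 44,403 (Hale-1), 38,253 (Hale-2), 37,931 (Ember-1)
Highest rejected unit-bid = $32,056.
Allocation: Ember 1, Hale 2. Every unit priced at $32,056.
Revenue = 3 × 32,056 = $96,168.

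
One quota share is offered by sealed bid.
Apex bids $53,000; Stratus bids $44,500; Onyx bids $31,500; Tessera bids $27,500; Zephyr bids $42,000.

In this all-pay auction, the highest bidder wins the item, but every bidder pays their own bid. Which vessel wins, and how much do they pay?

Apex pays $53,000

Bids in order: 53,000 (Apex) > 44,500 (Stratus) > 42,000 (Zephyr) > 31,500 (Onyx) > 27,500 (Tessera)
Apex wins with the top bid; all bids are sunk regardless.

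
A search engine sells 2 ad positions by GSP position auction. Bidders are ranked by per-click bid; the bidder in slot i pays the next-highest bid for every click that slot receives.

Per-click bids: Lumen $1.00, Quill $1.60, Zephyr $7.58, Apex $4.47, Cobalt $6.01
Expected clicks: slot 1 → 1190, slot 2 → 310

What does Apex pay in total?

Apex pays $0.00

Sorting advertisers: $7.58 (Zephyr) > $6.01 (Cobalt) > $4.47 (Apex) > …
Apex ranks below slot 2 → no slot, pays nothing.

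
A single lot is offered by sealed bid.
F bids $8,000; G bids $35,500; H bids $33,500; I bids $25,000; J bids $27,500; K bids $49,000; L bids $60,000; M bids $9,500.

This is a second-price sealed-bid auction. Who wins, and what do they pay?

Bids ranked: 60,000 (L) > 49,000 (K) > 35,500 (G) > 33,500 (H) > 27,500 (J) > 25,000 (I) > …
L is highest; pays the second-highest bid, $49,000.

L pays $49,000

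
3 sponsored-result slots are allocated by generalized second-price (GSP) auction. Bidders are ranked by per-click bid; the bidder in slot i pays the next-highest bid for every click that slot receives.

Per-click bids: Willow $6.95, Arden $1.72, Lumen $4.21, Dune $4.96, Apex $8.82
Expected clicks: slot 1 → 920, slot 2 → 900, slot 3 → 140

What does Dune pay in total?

Per-click bids in order: $8.82 (Apex) > $6.95 (Willow) > $4.96 (Dune) > $4.21 (Lumen) > …
Dune holds slot 3 → pays next bid $4.21 × 140 clicks = $589.40.

Dune pays $589.40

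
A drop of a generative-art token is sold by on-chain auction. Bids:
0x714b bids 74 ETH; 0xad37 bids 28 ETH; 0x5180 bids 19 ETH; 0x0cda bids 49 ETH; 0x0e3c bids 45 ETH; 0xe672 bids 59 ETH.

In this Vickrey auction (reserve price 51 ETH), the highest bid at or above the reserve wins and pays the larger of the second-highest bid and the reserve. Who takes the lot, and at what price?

Bids ranked: 74 (0x714b) > 59 (0xe672) > 49 (0x0cda) > 45 (0x0e3c) > 28 (0xad37) > 19 (0x5180)
0x714b has the top bid at or above the reserve (74 ETH).
max(second-highest 59 ETH, reserve 51 ETH) = 59 ETH; the reserve does not bind.

0x714b pays 59 ETH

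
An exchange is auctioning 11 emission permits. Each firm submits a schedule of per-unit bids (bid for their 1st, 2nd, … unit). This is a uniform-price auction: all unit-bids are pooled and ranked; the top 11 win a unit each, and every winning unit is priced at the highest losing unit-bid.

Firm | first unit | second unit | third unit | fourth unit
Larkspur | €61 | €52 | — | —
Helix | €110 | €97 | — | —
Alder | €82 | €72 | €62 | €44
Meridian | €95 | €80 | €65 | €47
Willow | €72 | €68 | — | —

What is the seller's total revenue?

Pooled unit-bids ranked (top 11): 110 (Helix-1), 97 (Helix-2), 95 (Meridian-1), 82 (Alder-1), 80 (Meridian-2), 72 (Alder-2), 72 (Willow-1), 68 (Willow-2), 65 (Meridian-3), 62 (Alder-3), 61 (Larkspur-1)
The (k+1)-th unit-bid is €52.
Allocation: Alder 3, Helix 2, Larkspur 1, Meridian 3, Willow 2. Every unit priced at €52.
Revenue = 11 × 52 = €572.

Total revenue: €572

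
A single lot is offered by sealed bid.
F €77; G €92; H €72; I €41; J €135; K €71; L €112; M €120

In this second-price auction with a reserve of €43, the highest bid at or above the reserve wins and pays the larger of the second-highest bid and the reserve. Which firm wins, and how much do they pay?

Bids in order: 135 (J) > 120 (M) > 112 (L) > 92 (G) > 77 (F) > 72 (H) > …
J has the top bid at or above the reserve (€135).
Second-highest bid €120 exceeds the reserve €43 → payment €120.

J pays €120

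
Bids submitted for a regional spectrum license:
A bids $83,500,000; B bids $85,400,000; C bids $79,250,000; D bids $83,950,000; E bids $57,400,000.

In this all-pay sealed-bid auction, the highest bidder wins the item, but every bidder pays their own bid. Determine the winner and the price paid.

Bids ranked: 85,400,000 (B) > 83,950,000 (D) > 83,500,000 (A) > 79,250,000 (C) > 57,400,000 (E)
B is highest and takes the item; every bidder forfeits their bid.

B pays $85,400,000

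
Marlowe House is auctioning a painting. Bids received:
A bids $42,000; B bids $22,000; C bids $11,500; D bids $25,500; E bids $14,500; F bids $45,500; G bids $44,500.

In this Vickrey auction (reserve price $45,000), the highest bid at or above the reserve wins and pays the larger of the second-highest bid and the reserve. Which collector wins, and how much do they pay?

F pays $45,000

Sorting bids: 45,500 (F) > 44,500 (G) > 42,000 (A) > 25,500 (D) > 22,000 (B) > 14,500 (E) > …
Highest eligible bid: F at $45,500.
max(second-highest $44,500, reserve $45,000) = $45,000.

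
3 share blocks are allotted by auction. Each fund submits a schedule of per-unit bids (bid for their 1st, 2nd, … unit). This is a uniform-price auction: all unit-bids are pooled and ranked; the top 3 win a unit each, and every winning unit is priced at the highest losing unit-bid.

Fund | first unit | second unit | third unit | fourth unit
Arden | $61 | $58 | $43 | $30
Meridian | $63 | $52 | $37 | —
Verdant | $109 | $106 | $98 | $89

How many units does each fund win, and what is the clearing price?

Pooled unit-bids ranked (top 3): 109 (Verdant-1), 106 (Verdant-2), 98 (Verdant-3)
First bid not allocated: $89.
Allocation: Verdant 3.

Verdant 3; clearing price $89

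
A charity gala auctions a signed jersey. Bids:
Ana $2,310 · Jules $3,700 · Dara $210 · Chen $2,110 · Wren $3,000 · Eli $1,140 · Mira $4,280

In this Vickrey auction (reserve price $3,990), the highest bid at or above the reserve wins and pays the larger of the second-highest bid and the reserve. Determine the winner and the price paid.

Mira pays $3,990

Vickrey auction (reserve price $3,990): the highest bid at or above the reserve wins and pays the larger of the second-highest bid and the reserve.
Bids in order: 4,280 (Mira) > 3,700 (Jules) > 3,000 (Wren) > 2,310 (Ana) > 2,110 (Chen) > 1,140 (Eli) > …
Highest eligible bid: Mira at $4,280.
max(second-highest $3,700, reserve $3,990) = $3,990.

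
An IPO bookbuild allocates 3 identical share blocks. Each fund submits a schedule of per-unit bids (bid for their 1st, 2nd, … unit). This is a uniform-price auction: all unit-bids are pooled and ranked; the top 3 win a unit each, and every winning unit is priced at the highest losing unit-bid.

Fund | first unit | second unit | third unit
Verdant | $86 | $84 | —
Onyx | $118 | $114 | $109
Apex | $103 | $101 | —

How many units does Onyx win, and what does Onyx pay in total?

Onyx: 3 units, pays $309

All unit-bids, highest first — top 3: 118 (Onyx-1), 114 (Onyx-2), 109 (Onyx-3)
The (k+1)-th unit-bid is $103.
Onyx wins 3 unit(s) at $103 each.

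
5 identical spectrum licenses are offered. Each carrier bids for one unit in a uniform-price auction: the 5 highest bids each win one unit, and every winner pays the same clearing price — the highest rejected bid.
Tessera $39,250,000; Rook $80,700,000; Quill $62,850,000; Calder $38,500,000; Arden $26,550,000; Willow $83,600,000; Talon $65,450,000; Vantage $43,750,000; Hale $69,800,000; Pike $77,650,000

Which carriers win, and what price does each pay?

Willow, Rook, Pike, Hale, Talon; each pays $62,850,000

Sorting: 83,600,000 (Willow), 80,700,000 (Rook), 77,650,000 (Pike), 69,800,000 (Hale), 65,450,000 (Talon), 62,850,000 (Quill), 43,750,000 (Vantage), …
The 5 highest are Willow, Rook, Pike, Hale, Talon.
First losing bid is Quill's $62,850,000, which sets the uniform price.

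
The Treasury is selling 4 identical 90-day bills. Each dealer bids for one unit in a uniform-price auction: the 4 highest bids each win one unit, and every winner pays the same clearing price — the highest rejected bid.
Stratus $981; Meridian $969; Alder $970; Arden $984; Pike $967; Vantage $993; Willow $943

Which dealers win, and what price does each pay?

Ordering the bids: 993 (Vantage), 984 (Arden), 981 (Stratus), 970 (Alder), 969 (Meridian), 967 (Pike), …
Top 4: Vantage, Arden, Stratus, Alder.
Clearing price = highest rejected bid = $969.

Vantage, Arden, Stratus, Alder; each pays $969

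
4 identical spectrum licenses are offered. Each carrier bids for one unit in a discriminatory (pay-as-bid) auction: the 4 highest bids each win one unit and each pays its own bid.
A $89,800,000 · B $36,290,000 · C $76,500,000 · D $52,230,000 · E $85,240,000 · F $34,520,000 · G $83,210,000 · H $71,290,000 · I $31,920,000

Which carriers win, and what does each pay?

A $89,800,000, E $85,240,000, G $83,210,000, C $76,500,000

Sorting: 89,800,000 (A), 85,240,000 (E), 83,210,000 (G), 76,500,000 (C), 71,290,000 (H), 52,230,000 (D), …
Winners (4 units): A, E, G, C.
Each winner pays its own bid: A $89,800,000, E $85,240,000, G $83,210,000, C $76,500,000.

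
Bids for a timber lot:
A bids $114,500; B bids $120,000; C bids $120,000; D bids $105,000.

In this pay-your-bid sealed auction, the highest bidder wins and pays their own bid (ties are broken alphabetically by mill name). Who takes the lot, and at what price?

Bids in order: 120,000 (B) > 120,000 (C) > 114,500 (A) > 105,000 (D)
Tie at $120,000 → B wins by tie-break.
First-price: B pays what they bid, $120,000.

B pays $120,000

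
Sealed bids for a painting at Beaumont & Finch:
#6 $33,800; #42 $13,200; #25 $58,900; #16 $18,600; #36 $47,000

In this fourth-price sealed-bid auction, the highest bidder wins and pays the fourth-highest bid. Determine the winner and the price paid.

#25 pays $18,600

Sorting bids: 58,900 (#25) > 47,000 (#36) > 33,800 (#6) > 18,600 (#16) > 13,200 (#42)
#25 wins; payment is bid #4 in the ranking = $18,600.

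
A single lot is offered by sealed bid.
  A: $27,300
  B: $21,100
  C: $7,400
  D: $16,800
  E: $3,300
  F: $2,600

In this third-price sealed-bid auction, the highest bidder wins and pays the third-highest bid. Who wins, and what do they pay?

Third-price sealed-bid auction: the highest bidder wins and pays the third-highest bid.
Sorting bids: 27,300 (A) > 21,100 (B) > 16,800 (D) > 7,400 (C) > 3,300 (E) > 2,600 (F)
A wins; payment is bid #3 in the ranking = $16,800.

A pays $16,800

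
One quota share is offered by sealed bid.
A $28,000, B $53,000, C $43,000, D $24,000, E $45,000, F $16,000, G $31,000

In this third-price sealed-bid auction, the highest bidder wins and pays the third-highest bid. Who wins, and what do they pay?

B pays $43,000

Sorting bids: 53,000 (B) > 45,000 (E) > 43,000 (C) > 31,000 (G) > 28,000 (A) > 24,000 (D) > …
B is highest; pays the third-highest bid, $43,000.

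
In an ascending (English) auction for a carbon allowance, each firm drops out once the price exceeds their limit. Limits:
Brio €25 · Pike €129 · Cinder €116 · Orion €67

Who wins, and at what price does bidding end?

Pike wins at €116

Limits ranked: 129 (Pike) > 116 (Cinder) > 67 (Orion) > 25 (Brio)
Once the price passes €116, only Pike is left; the hammer falls at Cinder's limit of €116.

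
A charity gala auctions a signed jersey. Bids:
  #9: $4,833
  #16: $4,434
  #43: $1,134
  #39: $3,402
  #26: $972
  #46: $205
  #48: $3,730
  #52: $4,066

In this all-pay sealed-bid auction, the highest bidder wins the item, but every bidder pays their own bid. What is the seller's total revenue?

Bids ranked: 4,833 (#9) > 4,434 (#16) > 4,066 (#52) > 3,730 (#48) > 3,402 (#39) > 1,134 (#43) > …
Every bidder forfeits their bid regardless of winning.
Revenue = 4,833 + 4,434 + 1,134 + 3,402 + 972 + 205 + 3,730 + 4,066 = $22,776.

Total revenue: $22,776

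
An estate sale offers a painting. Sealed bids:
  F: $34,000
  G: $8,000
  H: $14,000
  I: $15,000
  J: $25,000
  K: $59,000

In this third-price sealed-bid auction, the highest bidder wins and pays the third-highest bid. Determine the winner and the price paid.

K pays $25,000

Sorting bids: 59,000 (K) > 34,000 (F) > 25,000 (J) > 15,000 (I) > 14,000 (H) > 8,000 (G)
K is highest; pays the third-highest bid, $25,000.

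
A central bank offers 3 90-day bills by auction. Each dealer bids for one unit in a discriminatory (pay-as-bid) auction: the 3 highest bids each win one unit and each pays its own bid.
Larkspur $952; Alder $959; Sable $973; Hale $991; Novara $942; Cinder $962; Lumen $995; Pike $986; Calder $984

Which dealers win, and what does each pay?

Bids ranked high→low: 995 (Lumen), 991 (Hale), 986 (Pike), 984 (Calder), 973 (Sable), …
The 3 highest are Lumen, Hale, Pike.
Each winner pays its own bid: Lumen $995, Hale $991, Pike $986.

Lumen $995, Hale $991, Pike $986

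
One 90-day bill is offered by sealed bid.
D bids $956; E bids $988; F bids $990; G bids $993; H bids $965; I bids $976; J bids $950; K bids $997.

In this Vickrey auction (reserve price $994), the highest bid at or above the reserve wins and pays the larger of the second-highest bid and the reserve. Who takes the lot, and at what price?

Bids ranked: 997 (K) > 993 (G) > 990 (F) > 988 (E) > 976 (I) > 965 (H) > …
K has the top bid at or above the reserve ($997).
max(second-highest $993, reserve $994) = $994.

K pays $994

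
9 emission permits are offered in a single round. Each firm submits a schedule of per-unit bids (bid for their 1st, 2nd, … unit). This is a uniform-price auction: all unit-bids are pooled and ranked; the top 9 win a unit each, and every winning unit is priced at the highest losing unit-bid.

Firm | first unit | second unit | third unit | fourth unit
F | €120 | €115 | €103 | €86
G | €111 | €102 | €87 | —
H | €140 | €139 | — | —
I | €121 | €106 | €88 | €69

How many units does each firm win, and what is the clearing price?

Pooled unit-bids ranked (top 9): 140 (H-1), 139 (H-2), 121 (I-1), 120 (F-1), 115 (F-2), 111 (G-1), 106 (I-2), 103 (F-3), 102 (G-2)
Highest rejected unit-bid = €88.
Allocation: F 3, G 2, H 2, I 2.

F 3, G 2, H 2, I 2; clearing price €88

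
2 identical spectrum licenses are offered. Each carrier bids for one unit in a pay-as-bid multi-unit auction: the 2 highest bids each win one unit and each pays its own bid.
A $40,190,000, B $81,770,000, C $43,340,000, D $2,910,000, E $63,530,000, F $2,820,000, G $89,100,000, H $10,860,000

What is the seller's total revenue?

Sorting: 89,100,000 (G), 81,770,000 (B), 63,530,000 (E), 43,340,000 (C), …
Winners (2 units): G, B.
Total revenue = 89,100,000 + 81,770,000 = $170,870,000.

Total revenue: $170,870,000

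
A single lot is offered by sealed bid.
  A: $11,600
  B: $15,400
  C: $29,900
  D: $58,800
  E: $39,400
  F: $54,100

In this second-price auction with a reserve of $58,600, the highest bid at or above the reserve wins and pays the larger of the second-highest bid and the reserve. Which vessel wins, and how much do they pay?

Bids in order: 58,800 (D) > 54,100 (F) > 39,400 (E) > 29,900 (C) > 15,400 (B) > 11,600 (A)
Highest eligible bid: D at $58,800.
Second-highest bid $54,100 is below the reserve $58,600, so the reserve binds → payment $58,600.

D pays $58,600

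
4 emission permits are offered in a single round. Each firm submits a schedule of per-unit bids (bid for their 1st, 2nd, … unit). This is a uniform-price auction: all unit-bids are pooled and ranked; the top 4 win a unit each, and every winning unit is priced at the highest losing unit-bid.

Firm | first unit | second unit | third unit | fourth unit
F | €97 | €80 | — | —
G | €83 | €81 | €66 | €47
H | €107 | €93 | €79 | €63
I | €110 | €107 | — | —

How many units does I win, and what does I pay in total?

I: 2 units, pays €186

Pooled unit-bids ranked (top 4): 110 (I-1), 107 (H-1), 107 (I-2), 97 (F-1)
The (k+1)-th unit-bid is €93.
I wins 2 unit(s) at €93 each.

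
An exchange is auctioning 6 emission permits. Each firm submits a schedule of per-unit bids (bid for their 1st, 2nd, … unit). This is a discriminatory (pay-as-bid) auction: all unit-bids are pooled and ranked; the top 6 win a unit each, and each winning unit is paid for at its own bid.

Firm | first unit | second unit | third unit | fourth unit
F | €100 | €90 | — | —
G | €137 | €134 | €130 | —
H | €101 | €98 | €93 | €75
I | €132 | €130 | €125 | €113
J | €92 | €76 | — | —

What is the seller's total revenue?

All unit-bids, highest first — top 6: 137 (G-1), 134 (G-2), 132 (I-1), 130 (G-3), 130 (I-2), 125 (I-3)
Next rejected bid: €113 (not a price — pay-as-bid).
Each winning unit pays its own bid.
Revenue = 137 + 134 + 132 + 130 + 130 + 125 = €788.

Total revenue: €788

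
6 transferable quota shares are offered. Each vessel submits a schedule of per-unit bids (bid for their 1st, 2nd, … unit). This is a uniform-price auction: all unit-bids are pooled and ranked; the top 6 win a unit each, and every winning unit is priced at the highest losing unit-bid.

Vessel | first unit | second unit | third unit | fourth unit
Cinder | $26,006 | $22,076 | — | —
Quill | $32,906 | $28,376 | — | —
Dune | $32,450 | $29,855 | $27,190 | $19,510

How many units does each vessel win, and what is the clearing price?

Cinder 1, Dune 3, Quill 2; clearing price $22,076

Pooled unit-bids ranked (top 6): 32,906 (Quill-1), 32,450 (Dune-1), 29,855 (Dune-2), 28,376 (Quill-2), 27,190 (Dune-3), 26,006 (Cinder-1)
Highest rejected unit-bid = $22,076.
Allocation: Cinder 1, Dune 3, Quill 2.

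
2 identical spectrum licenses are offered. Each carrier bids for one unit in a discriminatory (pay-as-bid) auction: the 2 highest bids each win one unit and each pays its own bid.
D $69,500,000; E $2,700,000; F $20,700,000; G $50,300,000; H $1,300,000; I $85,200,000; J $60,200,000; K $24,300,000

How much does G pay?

G pays $0

Bids ranked high→low: 85,200,000 (I), 69,500,000 (D), 60,200,000 (J), 50,300,000 (G), …
Top 2: I, D.
G does not win → $0.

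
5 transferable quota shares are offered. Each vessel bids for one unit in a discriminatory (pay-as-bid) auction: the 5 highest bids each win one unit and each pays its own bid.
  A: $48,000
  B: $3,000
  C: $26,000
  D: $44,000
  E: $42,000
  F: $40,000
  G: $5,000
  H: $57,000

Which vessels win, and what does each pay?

Sorting: 57,000 (H), 48,000 (A), 44,000 (D), 42,000 (E), 40,000 (F), 26,000 (C), 5,000 (G), …
The 5 highest are H, A, D, E, F.
Each winner pays its own bid: H $57,000, A $48,000, D $44,000, E $42,000, F $40,000.

H $57,000, A $48,000, D $44,000, E $42,000, F $40,000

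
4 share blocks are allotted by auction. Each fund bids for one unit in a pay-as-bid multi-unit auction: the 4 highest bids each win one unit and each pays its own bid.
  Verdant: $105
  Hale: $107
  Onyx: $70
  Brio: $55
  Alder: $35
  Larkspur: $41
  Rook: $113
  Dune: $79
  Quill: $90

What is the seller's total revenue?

Total revenue: $415

Sorting: 113 (Rook), 107 (Hale), 105 (Verdant), 90 (Quill), 79 (Dune), 70 (Onyx), …
The 4 highest are Rook, Hale, Verdant, Quill.
Total revenue = 113 + 107 + 105 + 90 = $415.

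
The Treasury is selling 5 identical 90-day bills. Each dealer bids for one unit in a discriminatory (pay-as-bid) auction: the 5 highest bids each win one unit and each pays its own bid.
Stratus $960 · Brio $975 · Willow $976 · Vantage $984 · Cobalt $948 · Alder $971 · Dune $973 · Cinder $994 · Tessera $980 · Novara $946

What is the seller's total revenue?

Sorting: 994 (Cinder), 984 (Vantage), 980 (Tessera), 976 (Willow), 975 (Brio), 973 (Dune), 971 (Alder), …
The 5 highest are Cinder, Vantage, Tessera, Willow, Brio.
Total revenue = 994 + 984 + 980 + 976 + 975 = $4,909.

Total revenue: $4,909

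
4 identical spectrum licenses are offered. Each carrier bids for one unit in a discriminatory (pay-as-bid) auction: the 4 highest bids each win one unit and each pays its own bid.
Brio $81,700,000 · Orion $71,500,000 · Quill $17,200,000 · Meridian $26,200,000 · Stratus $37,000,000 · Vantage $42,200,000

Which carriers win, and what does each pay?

Bids ranked high→low: 81,700,000 (Brio), 71,500,000 (Orion), 42,200,000 (Vantage), 37,000,000 (Stratus), 26,200,000 (Meridian), 17,200,000 (Quill)
Top 4: Brio, Orion, Vantage, Stratus.
Each winner pays its own bid: Brio $81,700,000, Orion $71,500,000, Vantage $42,200,000, Stratus $37,000,000.

Brio $81,700,000, Orion $71,500,000, Vantage $42,200,000, Stratus $37,000,000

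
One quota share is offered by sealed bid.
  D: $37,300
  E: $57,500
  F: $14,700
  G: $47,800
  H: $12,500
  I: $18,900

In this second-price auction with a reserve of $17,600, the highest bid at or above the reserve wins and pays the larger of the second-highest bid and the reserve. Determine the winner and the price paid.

E pays $47,800

Bids in order: 57,500 (E) > 47,800 (G) > 37,300 (D) > 18,900 (I) > 14,700 (F) > 12,500 (H)
E has the top bid at or above the reserve ($57,500).
max(second-highest $47,800, reserve $17,600) = $47,800; the reserve does not bind.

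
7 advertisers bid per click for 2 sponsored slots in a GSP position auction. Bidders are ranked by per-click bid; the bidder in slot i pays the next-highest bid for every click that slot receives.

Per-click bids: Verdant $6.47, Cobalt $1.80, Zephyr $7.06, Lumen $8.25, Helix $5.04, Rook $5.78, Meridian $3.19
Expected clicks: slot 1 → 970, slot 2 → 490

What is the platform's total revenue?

Total revenue: $10018.50

Per-click bids in order: $8.25 (Lumen) > $7.06 (Zephyr) > $6.47 (Verdant) > …
Slot 1: Lumen pays $7.06 × 970 = $6848.20
Slot 2: Zephyr pays $6.47 × 490 = $3170.30
Total = $10018.50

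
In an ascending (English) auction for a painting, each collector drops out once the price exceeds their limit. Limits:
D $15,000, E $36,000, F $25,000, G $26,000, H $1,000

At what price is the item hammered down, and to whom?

Open ascending-bid auction: the price rises until one bidder remains; the winner pays the price at which the last rival dropped out.
Limits in order: 36,000 (E) > 26,000 (G) > 25,000 (F) > 15,000 (D) > 1,000 (H)
Once the price passes $26,000, only E is left; the hammer falls at G's limit of $26,000.

E wins at $26,000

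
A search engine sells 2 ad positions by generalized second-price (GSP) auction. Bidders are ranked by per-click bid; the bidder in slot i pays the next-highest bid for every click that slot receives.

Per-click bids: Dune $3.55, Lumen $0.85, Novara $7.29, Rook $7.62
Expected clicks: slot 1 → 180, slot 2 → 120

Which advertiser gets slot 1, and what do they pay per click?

Rook; $7.29 per click

Sorting advertisers: $7.62 (Rook) > $7.29 (Novara) > $3.55 (Dune) > …
Slot 1 goes to the first-ranked bidder, Rook, who pays the next bid down: $7.29/click.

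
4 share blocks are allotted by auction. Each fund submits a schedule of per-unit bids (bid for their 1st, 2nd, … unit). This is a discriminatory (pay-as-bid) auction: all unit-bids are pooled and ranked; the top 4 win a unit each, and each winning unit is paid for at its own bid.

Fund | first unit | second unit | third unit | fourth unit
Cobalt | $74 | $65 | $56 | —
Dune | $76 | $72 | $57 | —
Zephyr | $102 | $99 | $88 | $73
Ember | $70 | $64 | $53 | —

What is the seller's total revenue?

Total revenue: $365

Pooled unit-bids ranked (top 4): 102 (Zephyr-1), 99 (Zephyr-2), 88 (Zephyr-3), 76 (Dune-1)
Next rejected bid: $74 (not a price — pay-as-bid).
Each winning unit pays its own bid.
Revenue = 102 + 99 + 88 + 76 = $365.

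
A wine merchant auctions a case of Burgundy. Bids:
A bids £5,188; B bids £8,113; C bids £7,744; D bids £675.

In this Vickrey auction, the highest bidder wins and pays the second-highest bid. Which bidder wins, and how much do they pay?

Sorting bids: 8,113 (B) > 7,744 (C) > 5,188 (A) > 675 (D)
Second-price: B pays C's bid of £7,744.

B pays £7,744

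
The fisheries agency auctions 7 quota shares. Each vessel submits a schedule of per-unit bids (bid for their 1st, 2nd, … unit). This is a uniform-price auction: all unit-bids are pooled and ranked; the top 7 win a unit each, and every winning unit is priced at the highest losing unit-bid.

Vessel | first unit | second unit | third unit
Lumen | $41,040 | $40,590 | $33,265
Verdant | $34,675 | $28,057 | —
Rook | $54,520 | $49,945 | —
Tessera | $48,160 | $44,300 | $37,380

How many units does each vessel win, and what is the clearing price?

Merging the schedules and taking the best 7: 54,520 (Rook-1), 49,945 (Rook-2), 48,160 (Tessera-1), 44,300 (Tessera-2), 41,040 (Lumen-1), 40,590 (Lumen-2), 37,380 (Tessera-3)
The (k+1)-th unit-bid is $34,675.
Allocation: Lumen 2, Rook 2, Tessera 3.

Lumen 2, Rook 2, Tessera 3; clearing price $34,675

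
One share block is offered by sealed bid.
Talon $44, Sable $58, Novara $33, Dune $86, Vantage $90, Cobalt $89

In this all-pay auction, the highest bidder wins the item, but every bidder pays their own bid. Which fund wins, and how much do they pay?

All-pay auction: the highest bidder wins the item, but every bidder pays their own bid.
Bids in order: 90 (Vantage) > 89 (Cobalt) > 86 (Dune) > 58 (Sable) > 44 (Talon) > 33 (Novara)
Vantage is highest and takes the item; every bidder forfeits their bid.

Vantage pays $90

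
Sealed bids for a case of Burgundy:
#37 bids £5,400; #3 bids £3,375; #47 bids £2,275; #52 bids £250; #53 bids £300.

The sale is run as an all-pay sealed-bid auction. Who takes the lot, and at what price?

#37 pays £5,400

Bids ranked: 5,400 (#37) > 3,375 (#3) > 2,275 (#47) > 300 (#53) > 250 (#52)
#37 wins with the top bid; all bids are sunk regardless.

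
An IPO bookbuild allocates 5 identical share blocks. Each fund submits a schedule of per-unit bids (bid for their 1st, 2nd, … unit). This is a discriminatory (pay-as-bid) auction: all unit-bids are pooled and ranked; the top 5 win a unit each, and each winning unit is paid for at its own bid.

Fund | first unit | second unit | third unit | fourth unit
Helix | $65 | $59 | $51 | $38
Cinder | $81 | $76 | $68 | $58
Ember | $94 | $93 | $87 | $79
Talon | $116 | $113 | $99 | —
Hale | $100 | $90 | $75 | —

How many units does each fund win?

Ember 1, Hale 1, Talon 3

Merging the schedules and taking the best 5: 116 (Talon-1), 113 (Talon-2), 100 (Hale-1), 99 (Talon-3), 94 (Ember-1)
Next rejected bid: $93 (not a price — pay-as-bid).
Allocation: Ember 1, Hale 1, Talon 3.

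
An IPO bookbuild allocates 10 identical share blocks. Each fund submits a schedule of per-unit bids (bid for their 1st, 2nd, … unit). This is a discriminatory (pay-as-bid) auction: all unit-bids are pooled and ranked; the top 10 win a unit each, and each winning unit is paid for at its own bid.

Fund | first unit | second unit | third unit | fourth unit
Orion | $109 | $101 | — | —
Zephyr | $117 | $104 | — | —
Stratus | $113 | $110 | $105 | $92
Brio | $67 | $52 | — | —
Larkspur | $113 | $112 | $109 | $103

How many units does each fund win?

Merging the schedules and taking the best 10: 117 (Zephyr-1), 113 (Stratus-1), 113 (Larkspur-1), 112 (Larkspur-2), 110 (Stratus-2), 109 (Orion-1), 109 (Larkspur-3), 105 (Stratus-3), 104 (Zephyr-2), 103 (Larkspur-4)
Next rejected bid: $101 (not a price — pay-as-bid).
Allocation: Larkspur 4, Orion 1, Stratus 3, Zephyr 2.

Larkspur 4, Orion 1, Stratus 3, Zephyr 2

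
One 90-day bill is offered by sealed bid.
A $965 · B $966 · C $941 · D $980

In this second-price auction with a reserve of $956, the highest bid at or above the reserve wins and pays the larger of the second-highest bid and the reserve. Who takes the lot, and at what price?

D pays $966

Second-price auction with a reserve of $956: the highest bid at or above the reserve wins and pays the larger of the second-highest bid and the reserve.
Bids in order: 980 (D) > 966 (B) > 965 (A) > 941 (C)
D has the top bid at or above the reserve ($980).
max(second-highest $966, reserve $956) = $966; the reserve does not bind.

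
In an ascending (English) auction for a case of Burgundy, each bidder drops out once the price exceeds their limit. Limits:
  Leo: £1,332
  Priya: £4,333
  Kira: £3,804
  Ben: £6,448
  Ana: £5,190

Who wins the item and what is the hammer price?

Ben wins at £5,190

Sorting limits: 6,448 (Ben) > 5,190 (Ana) > 4,333 (Priya) > 3,804 (Kira) > 1,332 (Leo)
Once the price passes £5,190, only Ben is left; the hammer falls at Ana's limit of £5,190.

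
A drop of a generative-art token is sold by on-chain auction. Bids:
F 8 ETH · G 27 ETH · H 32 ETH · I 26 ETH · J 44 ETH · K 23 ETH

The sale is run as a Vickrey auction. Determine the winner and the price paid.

Rule: the highest bidder wins and pays the second-highest bid.
Sorting bids: 44 (J) > 32 (H) > 27 (G) > 26 (I) > 23 (K) > 8 (F)
J wins with the highest bid; price is set by the runner-up at 32 ETH.

J pays 32 ETH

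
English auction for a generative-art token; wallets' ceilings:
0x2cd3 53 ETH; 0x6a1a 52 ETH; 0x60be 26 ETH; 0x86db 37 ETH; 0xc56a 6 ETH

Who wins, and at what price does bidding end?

Limits in order: 53 (0x2cd3) > 52 (0x6a1a) > 37 (0x86db) > 26 (0x60be) > 6 (0xc56a)
0x6a1a is the last rival to drop out, at 52 ETH; 0x2cd3 remains and wins at that price.

0x2cd3 wins at 52 ETH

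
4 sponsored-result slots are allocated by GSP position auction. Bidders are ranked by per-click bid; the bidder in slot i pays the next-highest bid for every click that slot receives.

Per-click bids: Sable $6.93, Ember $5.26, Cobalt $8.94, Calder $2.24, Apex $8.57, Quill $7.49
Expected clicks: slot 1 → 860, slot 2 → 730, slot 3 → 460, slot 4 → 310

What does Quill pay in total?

Quill pays $3187.80

Ranked by bid: $8.94 (Cobalt) > $8.57 (Apex) > $7.49 (Quill) > $6.93 (Sable) > $5.26 (Ember) > …
Quill holds slot 3 → pays next bid $6.93 × 460 clicks = $3187.80.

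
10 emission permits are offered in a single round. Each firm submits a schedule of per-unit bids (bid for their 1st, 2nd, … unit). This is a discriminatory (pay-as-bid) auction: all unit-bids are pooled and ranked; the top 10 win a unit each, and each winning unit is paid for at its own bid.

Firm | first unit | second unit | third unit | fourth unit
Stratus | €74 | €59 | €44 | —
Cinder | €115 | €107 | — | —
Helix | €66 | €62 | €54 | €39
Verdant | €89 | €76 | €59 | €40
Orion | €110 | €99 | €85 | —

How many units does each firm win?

Merging the schedules and taking the best 10: 115 (Cinder-1), 110 (Orion-1), 107 (Cinder-2), 99 (Orion-2), 89 (Verdant-1), 85 (Orion-3), 76 (Verdant-2), 74 (Stratus-1), 66 (Helix-1), 62 (Helix-2)
Next rejected bid: €59 (not a price — pay-as-bid).
Allocation: Cinder 2, Helix 2, Orion 3, Stratus 1, Verdant 2.

Cinder 2, Helix 2, Orion 3, Stratus 1, Verdant 2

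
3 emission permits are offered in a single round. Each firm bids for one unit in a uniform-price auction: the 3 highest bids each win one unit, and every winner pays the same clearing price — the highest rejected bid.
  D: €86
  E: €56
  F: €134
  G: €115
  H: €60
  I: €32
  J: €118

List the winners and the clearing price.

Ordering the bids: 134 (F), 118 (J), 115 (G), 86 (D), 60 (H), …
Winners (3 units): F, J, G.
First losing bid is D's €86, which sets the uniform price.

F, J, G; each pays €86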